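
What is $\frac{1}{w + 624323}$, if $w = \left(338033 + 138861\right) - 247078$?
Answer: $\frac{1}{854139} \approx 1.1708 \cdot 10^{-6}$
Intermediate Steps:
$w = 229816$ ($w = 476894 - 247078 = 229816$)
$\frac{1}{w + 624323} = \frac{1}{229816 + 624323} = \frac{1}{854139}$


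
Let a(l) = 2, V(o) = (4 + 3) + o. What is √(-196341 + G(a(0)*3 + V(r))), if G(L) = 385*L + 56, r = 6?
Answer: I*√188970 ≈ 434.71*I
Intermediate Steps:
V(o) = 7 + o
G(L) = 56 + 385*L
√(-196341 + G(a(0)*3 + V(r))) = √(-196341 + (56 + 385*(2*3 + (7 + 6)))) = √(-196341 + (56 + 385*(6 + 13))) = √(-196341 + (56 + 385*19)) = √(-196341 + (56 + 7315)) = √(-196341 + 7371) = √(-188970) = I*√188970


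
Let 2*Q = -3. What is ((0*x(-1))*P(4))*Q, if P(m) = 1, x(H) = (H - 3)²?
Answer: 0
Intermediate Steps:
x(H) = (-3 + H)²
Q = -3/2 (Q = (½)*(-3) = -3/2 ≈ -1.5000)
((0*x(-1))*P(4))*Q = ((0*(-3 - 1)²)*1)*(-3/2) = ((0*(-4)²)*1)*(-3/2) = ((0*16)*1)*(-3/2) = (0*1)*(-3/2) = 0*(-3/2) = 0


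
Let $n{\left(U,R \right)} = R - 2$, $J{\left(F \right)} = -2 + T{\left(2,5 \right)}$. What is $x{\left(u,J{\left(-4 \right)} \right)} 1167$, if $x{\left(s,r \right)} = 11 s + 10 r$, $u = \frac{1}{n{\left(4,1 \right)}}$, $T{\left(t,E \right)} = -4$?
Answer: $-82857$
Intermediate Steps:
$J{\left(F \right)} = -6$ ($J{\left(F \right)} = -2 - 4 = -6$)
$n{\left(U,R \right)} = -2 + R$ ($n{\left(U,R \right)} = R - 2 = -2 + R$)
$u = -1$ ($u = \frac{1}{-2 + 1} = \frac{1}{-1} = -1$)
$x{\left(s,r \right)} = 10 r + 11 s$
$x{\left(u,J{\left(-4 \right)} \right)} 1167 = \left(10 \left(-6\right) + 11 \left(-1\right)\right) 1167 = \left(-60 - 11\right) 1167 = \left(-71\right) 1167 = -82857$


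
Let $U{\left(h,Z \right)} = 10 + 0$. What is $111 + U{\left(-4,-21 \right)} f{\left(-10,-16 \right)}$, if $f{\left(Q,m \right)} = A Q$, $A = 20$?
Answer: $-1889$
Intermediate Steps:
$f{\left(Q,m \right)} = 20 Q$
$U{\left(h,Z \right)} = 10$
$111 + U{\left(-4,-21 \right)} f{\left(-10,-16 \right)} = 111 + 10 \cdot 20 \left(-10\right) = 111 + 10 \left(-200\right) = 111 - 2000 = -1889$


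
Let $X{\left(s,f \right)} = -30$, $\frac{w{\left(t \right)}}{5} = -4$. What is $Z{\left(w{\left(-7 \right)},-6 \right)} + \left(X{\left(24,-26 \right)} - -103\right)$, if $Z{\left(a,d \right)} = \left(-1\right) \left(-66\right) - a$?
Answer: $159$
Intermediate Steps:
$w{\left(t \right)} = -20$ ($w{\left(t \right)} = 5 \left(-4\right) = -20$)
$Z{\left(a,d \right)} = 66 - a$
$Z{\left(w{\left(-7 \right)},-6 \right)} + \left(X{\left(24,-26 \right)} - -103\right) = \left(66 - -20\right) - -73 = \left(66 + 20\right) + \left(-30 + 103\right) = 86 + 73 = 159$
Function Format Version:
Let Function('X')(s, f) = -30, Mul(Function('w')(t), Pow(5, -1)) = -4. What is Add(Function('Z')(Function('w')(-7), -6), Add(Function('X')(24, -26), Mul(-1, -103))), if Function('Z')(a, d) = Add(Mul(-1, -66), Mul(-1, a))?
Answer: 159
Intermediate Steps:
Function('w')(t) = -20 (Function('w')(t) = Mul(5, -4) = -20)
Function('Z')(a, d) = Add(66, Mul(-1, a))
Add(Function('Z')(Function('w')(-7), -6), Add(Function('X')(24, -26), Mul(-1, -103))) = Add(Add(66, Mul(-1, -20)), Add(-30, Mul(-1, -103))) = Add(Add(66, 20), Add(-30, 103)) = Add(86, 73) = 159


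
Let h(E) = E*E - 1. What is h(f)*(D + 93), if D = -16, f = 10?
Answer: 7623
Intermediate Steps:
h(E) = -1 + E**2 (h(E) = E**2 - 1 = -1 + E**2)
h(f)*(D + 93) = (-1 + 10**2)*(-16 + 93) = (-1 + 100)*77 = 99*77 = 7623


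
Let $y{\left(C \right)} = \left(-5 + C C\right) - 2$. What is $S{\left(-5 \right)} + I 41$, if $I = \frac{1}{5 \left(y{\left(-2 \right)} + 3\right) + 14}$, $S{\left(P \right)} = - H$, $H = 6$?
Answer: $- \frac{43}{14} \approx -3.0714$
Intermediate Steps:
$y{\left(C \right)} = -7 + C^{2}$ ($y{\left(C \right)} = \left(-5 + C^{2}\right) - 2 = -7 + C^{2}$)
$S{\left(P \right)} = -6$ ($S{\left(P \right)} = \left(-1\right) 6 = -6$)
$I = \frac{1}{14}$ ($I = \frac{1}{5 \left(\left(-7 + \left(-2\right)^{2}\right) + 3\right) + 14} = \frac{1}{5 \left(\left(-7 + 4\right) + 3\right) + 14} = \frac{1}{5 \left(-3 + 3\right) + 14} = \frac{1}{5 \cdot 0 + 14} = \frac{1}{0 + 14} = \frac{1}{14} \approx 0.071429$)
$S{\left(-5 \right)} + I 41 = -6 + \frac{1}{14} \cdot 41 = -6 + \frac{41}{14} = - \frac{43}{14}$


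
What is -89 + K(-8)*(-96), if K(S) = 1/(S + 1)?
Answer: -527/7 ≈ -75.286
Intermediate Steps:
K(S) = 1/(1 + S)
-89 + K(-8)*(-96) = -89 - 96/(1 - 8) = -89 - 96/(-7) = -89 - 1/7*(-96) = -89 + 96/7 = -527/7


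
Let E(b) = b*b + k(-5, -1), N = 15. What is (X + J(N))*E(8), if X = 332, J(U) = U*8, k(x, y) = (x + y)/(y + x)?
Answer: 29380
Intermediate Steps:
k(x, y) = 1 (k(x, y) = (x + y)/(x + y) = 1)
J(U) = 8*U
E(b) = 1 + b**2 (E(b) = b*b + 1 = b**2 + 1 = 1 + b**2)
(X + J(N))*E(8) = (332 + 8*15)*(1 + 8**2) = (332 + 120)*(1 + 64) = 452*65 = 29380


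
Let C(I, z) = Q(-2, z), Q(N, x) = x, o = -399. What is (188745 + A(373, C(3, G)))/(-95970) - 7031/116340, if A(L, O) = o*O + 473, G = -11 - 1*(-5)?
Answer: -1041583/506356 ≈ -2.0570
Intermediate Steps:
G = -6 (G = -11 + 5 = -6)
C(I, z) = z
A(L, O) = 473 - 399*O (A(L, O) = -399*O + 473 = 473 - 399*O)
(188745 + A(373, C(3, G)))/(-95970) - 7031/116340 = (188745 + (473 - 399*(-6)))/(-95970) - 7031/116340 = (188745 + (473 + 2394))*(-1/95970) - 7031*1/116340 = (188745 + 2867)*(-1/95970) - 7031/116340 = 191612*(-1/95970) - 7031/116340 = -95806/47985 - 7031/116340 = -1041583/506356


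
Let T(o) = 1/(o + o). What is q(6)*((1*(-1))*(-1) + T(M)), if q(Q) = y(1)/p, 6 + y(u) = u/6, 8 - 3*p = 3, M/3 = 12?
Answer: -511/144 ≈ -3.5486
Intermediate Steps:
M = 36 (M = 3*12 = 36)
p = 5/3 (p = 8/3 - ⅓*3 = 8/3 - 1 = 5/3 ≈ 1.6667)
y(u) = -6 + u/6
q(Q) = -7/2 (q(Q) = (-6 + (⅙)*1)/(5/3) = (-6 + ⅙)*(⅗) = -35/6*⅗ = -7/2)
T(o) = 1/(2*o)
q(6)*((1*(-1))*(-1) + T(M)) = -7*((1*(-1))*(-1) + (½)/36)/2 = -7*(-1*(-1) + (½)*(1/36))/2 = -7*(1 + 1/72)/2 = -7/2*73/72 = -511/144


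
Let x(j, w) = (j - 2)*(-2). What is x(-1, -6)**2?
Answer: 36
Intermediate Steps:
x(j, w) = 4 - 2*j (x(j, w) = (-2 + j)*(-2) = 4 - 2*j)
x(-1, -6)**2 = (4 - 2*(-1))**2 = (4 + 2)**2 = 6**2 = 36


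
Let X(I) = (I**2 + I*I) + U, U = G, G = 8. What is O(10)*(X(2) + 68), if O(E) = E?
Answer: 840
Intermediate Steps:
U = 8
X(I) = 8 + 2*I**2 (X(I) = (I**2 + I*I) + 8 = (I**2 + I**2) + 8 = 2*I**2 + 8 = 8 + 2*I**2)
O(10)*(X(2) + 68) = 10*((8 + 2*2**2) + 68) = 10*((8 + 2*4) + 68) = 10*((8 + 8) + 68) = 10*(16 + 68) = 10*84 = 840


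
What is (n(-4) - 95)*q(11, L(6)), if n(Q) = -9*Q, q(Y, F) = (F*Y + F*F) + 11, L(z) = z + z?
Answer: -16933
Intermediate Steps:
L(z) = 2*z
q(Y, F) = 11 + F² + F*Y (q(Y, F) = (F*Y + F²) + 11 = (F² + F*Y) + 11 = 11 + F² + F*Y)
(n(-4) - 95)*q(11, L(6)) = (-9*(-4) - 95)*(11 + (2*6)² + (2*6)*11) = (36 - 95)*(11 + 12² + 12*11) = -59*(11 + 144 + 132) = -59*287 = -16933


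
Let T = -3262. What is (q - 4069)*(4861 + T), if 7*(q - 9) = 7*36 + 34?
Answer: -44986266/7 ≈ -6.4266e+6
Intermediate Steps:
q = 349/7 (q = 9 + (7*36 + 34)/7 = 9 + (252 + 34)/7 = 9 + (1/7)*286 = 9 + 286/7 = 349/7 ≈ 49.857)
(q - 4069)*(4861 + T) = (349/7 - 4069)*(4861 - 3262) = -28134/7*1599 = -44986266/7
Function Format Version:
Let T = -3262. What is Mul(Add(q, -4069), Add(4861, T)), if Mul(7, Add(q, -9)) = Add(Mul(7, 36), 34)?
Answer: Rational(-44986266, 7) ≈ -6.4266e+6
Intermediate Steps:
q = Rational(349, 7) (q = Add(9, Mul(Rational(1, 7), Add(Mul(7, 36), 34))) = Add(9, Mul(Rational(1, 7), Add(252, 34))) = Add(9, Mul(Rational(1, 7), 286)) = Add(9, Rational(286, 7)) = Rational(349, 7) ≈ 49.857)
Mul(Add(q, -4069), Add(4861, T)) = Mul(Add(Rational(349, 7), -4069), Add(4861, -3262)) = Mul(Rational(-28134, 7), 1599) = Rational(-44986266, 7)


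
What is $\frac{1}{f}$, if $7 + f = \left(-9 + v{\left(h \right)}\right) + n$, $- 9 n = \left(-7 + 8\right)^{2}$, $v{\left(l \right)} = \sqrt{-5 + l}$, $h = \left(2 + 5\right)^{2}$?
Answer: $- \frac{1305}{17461} - \frac{162 \sqrt{11}}{17461} \approx -0.10551$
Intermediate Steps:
$h = 49$ ($h = 7^{2} = 49$)
$n = - \frac{1}{9}$ ($n = - \frac{\left(-7 + 8\right)^{2}}{9} = - \frac{1^{2}}{9} = \left(- \frac{1}{9}\right) 1 = - \frac{1}{9} \approx -0.11111$)
$f = - \frac{145}{9} + 2 \sqrt{11}$ ($f = -7 - \left(\frac{82}{9} - \sqrt{-5 + 49}\right) = -7 - \left(\frac{82}{9} - 2 \sqrt{11}\right) = - \frac{145}{9} + 2 \sqrt{11} \approx -9.4779$)
$\frac{1}{f} = \frac{1}{- \frac{145}{9} + 2 \sqrt{11}}$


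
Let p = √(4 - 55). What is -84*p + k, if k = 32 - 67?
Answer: -35 - 84*I*√51 ≈ -35.0 - 599.88*I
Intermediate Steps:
p = I*√51 (p = √(-51) = I*√51 ≈ 7.1414*I)
k = -35
-84*p + k = -84*I*√51 - 35 = -35 - 84*I*√51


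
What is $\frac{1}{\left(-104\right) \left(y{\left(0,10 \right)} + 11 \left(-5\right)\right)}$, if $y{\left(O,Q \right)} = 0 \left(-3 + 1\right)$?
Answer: $\frac{1}{5720} \approx 0.00017483$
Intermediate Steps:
$y{\left(O,Q \right)} = 0$ ($y{\left(O,Q \right)} = 0 \left(-2\right) = 0$)
$\frac{1}{\left(-104\right) \left(y{\left(0,10 \right)} + 11 \left(-5\right)\right)} = \frac{1}{\left(-104\right) \left(0 + 11 \left(-5\right)\right)} = \frac{1}{\left(-104\right) \left(0 - 55\right)} = \frac{1}{\left(-104\right) \left(-55\right)} = \frac{1}{5720}$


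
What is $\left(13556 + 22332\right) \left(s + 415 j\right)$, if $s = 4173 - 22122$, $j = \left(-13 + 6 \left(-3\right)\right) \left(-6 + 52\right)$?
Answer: $-21882313232$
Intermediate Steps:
$j = -1426$ ($j = \left(-13 - 18\right) 46 = \left(-31\right) 46 = -1426$)
$s = -17949$ ($s = 4173 - 22122 = -17949$)
$\left(13556 + 22332\right) \left(s + 415 j\right) = \left(13556 + 22332\right) \left(-17949 + 415 \left(-1426\right)\right) = 35888 \left(-17949 - 591790\right) = 35888 \left(-609739\right) = -21882313232$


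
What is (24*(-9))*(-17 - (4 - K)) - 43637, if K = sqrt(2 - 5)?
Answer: -39101 - 216*I*sqrt(3) ≈ -39101.0 - 374.12*I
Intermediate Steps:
K = I*sqrt(3) (K = sqrt(-3) = I*sqrt(3) ≈ 1.732*I)
(24*(-9))*(-17 - (4 - K)) - 43637 = (24*(-9))*(-17 - (4 - I*sqrt(3))) - 43637 = -216*(-17 - (4 - I*sqrt(3))) - 43637 = -216*(-17 + (-4 + I*sqrt(3))) - 43637 = -216*(-21 + I*sqrt(3)) - 43637 = (4536 - 216*I*sqrt(3)) - 43637 = -39101 - 216*I*sqrt(3)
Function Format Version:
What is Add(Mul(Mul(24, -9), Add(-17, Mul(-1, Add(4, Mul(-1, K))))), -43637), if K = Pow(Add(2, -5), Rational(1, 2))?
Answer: Add(-39101, Mul(-216, I, Pow(3, Rational(1, 2)))) ≈ Add(-39101., Mul(-374.12, I))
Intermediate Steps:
K = Mul(I, Pow(3, Rational(1, 2))) (K = Pow(-3, Rational(1, 2)) = Mul(I, Pow(3, Rational(1, 2))) ≈ Mul(1.7320, I))
Add(Mul(Mul(24, -9), Add(-17, Mul(-1, Add(4, Mul(-1, K))))), -43637) = Add(Mul(Mul(24, -9), Add(-17, Mul(-1, Add(4, Mul(-1, Mul(I, Pow(3, Rational(1, 2)))))))), -43637) = Add(Mul(-216, Add(-17, Mul(-1, Add(4, Mul(-1, I, Pow(3, Rational(1, 2))))))), -43637) = Add(Mul(-216, Add(-17, Add(-4, Mul(I, Pow(3, Rational(1, 2)))))), -43637) = Add(Mul(-216, Add(-21, Mul(I, Pow(3, Rational(1, 2))))), -43637) = Add(Add(4536, Mul(-216, I, Pow(3, Rational(1, 2)))), -43637) = Add(-39101, Mul(-216, I, Pow(3, Rational(1, 2))))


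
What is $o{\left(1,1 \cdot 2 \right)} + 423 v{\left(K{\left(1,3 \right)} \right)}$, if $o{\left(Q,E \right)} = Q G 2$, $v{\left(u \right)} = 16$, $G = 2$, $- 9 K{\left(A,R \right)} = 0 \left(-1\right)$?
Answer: $6772$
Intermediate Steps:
$K{\left(A,R \right)} = 0$ ($K{\left(A,R \right)} = - \frac{0 \left(-1\right)}{9} = \left(- \frac{1}{9}\right) 0 = 0$)
$o{\left(Q,E \right)} = 4 Q$ ($o{\left(Q,E \right)} = Q 2 \cdot 2 = 2 Q 2 = 4 Q$)
$o{\left(1,1 \cdot 2 \right)} + 423 v{\left(K{\left(1,3 \right)} \right)} = 4 \cdot 1 + 423 \cdot 16 = 4 + 6768 = 6772$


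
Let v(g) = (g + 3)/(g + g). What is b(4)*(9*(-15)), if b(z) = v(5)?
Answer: -108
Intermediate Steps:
v(g) = (3 + g)/(2*g) (v(g) = (3 + g)/((2*g)) = (3 + g)*(1/(2*g)) = (3 + g)/(2*g))
b(z) = ⅘ (b(z) = (½)*(3 + 5)/5 = (½)*(⅕)*8 = ⅘)
b(4)*(9*(-15)) = 4*(9*(-15))/5 = (⅘)*(-135) = -108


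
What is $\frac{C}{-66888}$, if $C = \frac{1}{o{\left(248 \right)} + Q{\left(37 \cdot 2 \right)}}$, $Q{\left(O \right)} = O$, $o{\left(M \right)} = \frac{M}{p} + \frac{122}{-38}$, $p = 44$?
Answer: $- \frac{209}{1068402024} \approx -1.9562 \cdot 10^{-7}$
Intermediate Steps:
$o{\left(M \right)} = - \frac{61}{19} + \frac{M}{44}$ ($o{\left(M \right)} = \frac{M}{44} + \frac{122}{-38} = M \frac{1}{44} + 122 \left(- \frac{1}{38}\right) = \frac{M}{44} - \frac{61}{19} = - \frac{61}{19} + \frac{M}{44}$)
$C = \frac{209}{15973}$ ($C = \frac{1}{\left(- \frac{61}{19} + \frac{1}{44} \cdot 248\right) + 37 \cdot 2} = \frac{1}{\left(- \frac{61}{19} + \frac{62}{11}\right) + 74} = \frac{1}{\frac{507}{209} + 74} = \frac{1}{\frac{15973}{209}} = \frac{209}{15973} \approx 0.013085$)
$\frac{C}{-66888} = \frac{209}{15973 \left(-66888\right)} = \frac{209}{15973} \left(- \frac{1}{66888}\right) = - \frac{209}{1068402024}$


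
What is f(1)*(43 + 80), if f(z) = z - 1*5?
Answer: -492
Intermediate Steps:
f(z) = -5 + z (f(z) = z - 5 = -5 + z)
f(1)*(43 + 80) = (-5 + 1)*(43 + 80) = -4*123 = -492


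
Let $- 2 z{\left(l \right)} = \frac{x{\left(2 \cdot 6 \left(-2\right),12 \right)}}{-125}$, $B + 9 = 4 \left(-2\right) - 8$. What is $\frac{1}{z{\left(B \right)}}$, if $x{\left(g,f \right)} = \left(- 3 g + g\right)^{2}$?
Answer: $\frac{125}{1152} \approx 0.10851$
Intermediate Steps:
$B = -25$ ($B = -9 + \left(4 \left(-2\right) - 8\right) = -9 - 16 = -25$)
$x{\left(g,f \right)} = 4 g^{2}$ ($x{\left(g,f \right)} = \left(- 2 g\right)^{2} = 4 g^{2}$)
$z{\left(l \right)} = \frac{1152}{125}$ ($z{\left(l \right)} = - \frac{4 \left(2 \cdot 6 \left(-2\right)\right)^{2} \frac{1}{-125}}{2} = - \frac{4 \left(12 \left(-2\right)\right)^{2} \left(- \frac{1}{125}\right)}{2} = - \frac{4 \left(-24\right)^{2} \left(- \frac{1}{125}\right)}{2} = - \frac{4 \cdot 576 \left(- \frac{1}{125}\right)}{2} = - \frac{2304 \left(- \frac{1}{125}\right)}{2} = \left(- \frac{1}{2}\right) \left(- \frac{2304}{125}\right) = \frac{1152}{125}$)
$\frac{1}{z{\left(B \right)}} = \frac{1}{\frac{1152}{125}} = \frac{125}{1152}$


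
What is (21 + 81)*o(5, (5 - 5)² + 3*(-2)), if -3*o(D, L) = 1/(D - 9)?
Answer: 17/2 ≈ 8.5000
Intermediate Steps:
o(D, L) = -1/(3*(-9 + D)) (o(D, L) = -1/(3*(D - 9)) = -1/(3*(-9 + D)))
(21 + 81)*o(5, (5 - 5)² + 3*(-2)) = (21 + 81)*(-1/(-27 + 3*5)) = 102*(-1/(-27 + 15)) = 102*(-1/(-12)) = 102*(-1*(-1/12)) = 102*(1/12) = 17/2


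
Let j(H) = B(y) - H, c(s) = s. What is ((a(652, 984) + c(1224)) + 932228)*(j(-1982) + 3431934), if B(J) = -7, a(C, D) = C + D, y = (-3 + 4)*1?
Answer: 3211007098992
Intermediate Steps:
y = 1 (y = 1*1 = 1)
j(H) = -7 - H
((a(652, 984) + c(1224)) + 932228)*(j(-1982) + 3431934) = (((652 + 984) + 1224) + 932228)*((-7 - 1*(-1982)) + 3431934) = ((1636 + 1224) + 932228)*((-7 + 1982) + 3431934) = (2860 + 932228)*(1975 + 3431934) = 935088*3433909 = 3211007098992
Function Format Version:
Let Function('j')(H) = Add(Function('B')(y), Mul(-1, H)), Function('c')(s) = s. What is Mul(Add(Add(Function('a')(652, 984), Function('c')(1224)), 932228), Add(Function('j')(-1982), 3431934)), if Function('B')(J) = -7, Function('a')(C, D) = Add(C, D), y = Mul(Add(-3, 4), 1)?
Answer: 3211007098992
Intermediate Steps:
y = 1 (y = Mul(1, 1) = 1)
Function('j')(H) = Add(-7, Mul(-1, H))
Mul(Add(Add(Function('a')(652, 984), Function('c')(1224)), 932228), Add(Function('j')(-1982), 3431934)) = Mul(Add(Add(Add(652, 984), 1224), 932228), Add(Add(-7, Mul(-1, -1982)), 3431934)) = Mul(Add(Add(1636, 1224), 932228), Add(Add(-7, 1982), 3431934)) = Mul(Add(2860, 932228), Add(1975, 3431934)) = Mul(935088, 3433909) = 3211007098992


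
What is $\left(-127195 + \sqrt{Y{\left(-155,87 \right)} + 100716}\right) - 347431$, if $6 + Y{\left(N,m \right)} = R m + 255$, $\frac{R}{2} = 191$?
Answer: $-474626 + 3 \sqrt{14911} \approx -4.7426 \cdot 10^{5}$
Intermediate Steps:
$R = 382$ ($R = 2 \cdot 191 = 382$)
$Y{\left(N,m \right)} = 249 + 382 m$ ($Y{\left(N,m \right)} = -6 + \left(382 m + 255\right) = -6 + \left(255 + 382 m\right) = 249 + 382 m$)
$\left(-127195 + \sqrt{Y{\left(-155,87 \right)} + 100716}\right) - 347431 = \left(-127195 + \sqrt{\left(249 + 382 \cdot 87\right) + 100716}\right) - 347431 = \left(-127195 + \sqrt{\left(249 + 33234\right) + 100716}\right) - 347431 = \left(-127195 + \sqrt{33483 + 100716}\right) - 347431 = \left(-127195 + \sqrt{134199}\right) - 347431 = \left(-127195 + 3 \sqrt{14911}\right) - 347431 = -474626 + 3 \sqrt{14911}$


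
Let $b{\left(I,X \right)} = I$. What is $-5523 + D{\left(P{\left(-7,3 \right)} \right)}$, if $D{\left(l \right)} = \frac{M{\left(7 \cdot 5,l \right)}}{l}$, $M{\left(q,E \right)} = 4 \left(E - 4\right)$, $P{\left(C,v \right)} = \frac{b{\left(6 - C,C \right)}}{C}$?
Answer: $- \frac{71635}{13} \approx -5510.4$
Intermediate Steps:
$P{\left(C,v \right)} = \frac{6 - C}{C}$
$M{\left(q,E \right)} = -16 + 4 E$ ($M{\left(q,E \right)} = 4 \left(-4 + E\right) = -16 + 4 E$)
$D{\left(l \right)} = \frac{-16 + 4 l}{l}$
$-5523 + D{\left(P{\left(-7,3 \right)} \right)} = -5523 - \left(-4 + \frac{16}{\frac{1}{-7} \left(6 - -7\right)}\right) = -5523 - \left(-4 + \frac{16}{\left(- \frac{1}{7}\right) \left(6 + 7\right)}\right) = -5523 - \left(-4 + \frac{16}{\left(- \frac{1}{7}\right) 13}\right) = -5523 - \left(-4 + \frac{16}{- \frac{13}{7}}\right) = -5523 + \left(4 - - \frac{112}{13}\right) = -5523 + \left(4 + \frac{112}{13}\right) = -5523 + \frac{164}{13} = - \frac{71635}{13}$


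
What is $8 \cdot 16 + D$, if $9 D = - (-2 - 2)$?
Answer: $\frac{1156}{9} \approx 128.44$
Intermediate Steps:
$D = \frac{4}{9}$ ($D = \frac{\left(-1\right) \left(-2 - 2\right)}{9} = \frac{\left(-1\right) \left(-4\right)}{9} = \frac{1}{9} \cdot 4 = \frac{4}{9} \approx 0.44444$)
$8 \cdot 16 + D = 8 \cdot 16 + \frac{4}{9} = 128 + \frac{4}{9} = \frac{1156}{9}$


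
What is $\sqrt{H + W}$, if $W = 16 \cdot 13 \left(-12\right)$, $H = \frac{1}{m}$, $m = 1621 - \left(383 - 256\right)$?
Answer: $\frac{i \sqrt{619017818}}{498} \approx 49.96 i$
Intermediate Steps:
$m = 1494$ ($m = 1621 + \left(\left(256 - 272\right) - 111\right) = 1621 - 127 = 1494$)
$H = \frac{1}{1494} \approx 0.00066934$
$W = -2496$ ($W = 208 \left(-12\right) = -2496$)
$\sqrt{H + W} = \sqrt{\frac{1}{1494} - 2496} = \sqrt{- \frac{3729023}{1494}} = \frac{i \sqrt{619017818}}{498}$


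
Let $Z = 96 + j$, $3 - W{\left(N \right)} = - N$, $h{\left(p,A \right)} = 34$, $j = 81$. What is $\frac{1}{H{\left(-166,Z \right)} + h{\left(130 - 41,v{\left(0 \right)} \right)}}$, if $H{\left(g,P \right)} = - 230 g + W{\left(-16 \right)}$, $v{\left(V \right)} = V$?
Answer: $\frac{1}{38201} \approx 2.6177 \cdot 10^{-5}$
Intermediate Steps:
$W{\left(N \right)} = 3 + N$ ($W{\left(N \right)} = 3 - - N = 3 + N$)
$Z = 177$ ($Z = 96 + 81 = 177$)
$H{\left(g,P \right)} = -13 - 230 g$ ($H{\left(g,P \right)} = - 230 g + \left(3 - 16\right) = - 230 g - 13 = -13 - 230 g$)
$\frac{1}{H{\left(-166,Z \right)} + h{\left(130 - 41,v{\left(0 \right)} \right)}} = \frac{1}{\left(-13 - -38180\right) + 34} = \frac{1}{\left(-13 + 38180\right) + 34} = \frac{1}{38167 + 34} = \frac{1}{38201}$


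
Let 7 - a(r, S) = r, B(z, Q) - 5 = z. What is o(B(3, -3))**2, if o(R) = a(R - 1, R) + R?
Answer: 64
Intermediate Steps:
B(z, Q) = 5 + z
a(r, S) = 7 - r
o(R) = 8 (o(R) = (7 - (R - 1)) + R = (7 - (-1 + R)) + R = (7 + (1 - R)) + R = (8 - R) + R = 8)
o(B(3, -3))**2 = 8**2 = 64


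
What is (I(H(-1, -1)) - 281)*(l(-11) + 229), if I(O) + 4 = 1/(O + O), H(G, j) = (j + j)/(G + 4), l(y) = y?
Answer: -124587/2 ≈ -62294.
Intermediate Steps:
H(G, j) = 2*j/(4 + G) (H(G, j) = (2*j)/(4 + G) = 2*j/(4 + G))
I(O) = -4 + 1/(2*O) (I(O) = -4 + 1/(O + O) = -4 + 1/(2*O))
(I(H(-1, -1)) - 281)*(l(-11) + 229) = ((-4 + 1/(2*((2*(-1)/(4 - 1))))) - 281)*(-11 + 229) = ((-4 + 1/(2*((2*(-1)/3)))) - 281)*218 = ((-4 + 1/(2*((2*(-1)*(⅓))))) - 281)*218 = ((-4 + 1/(2*(-⅔))) - 281)*218 = ((-4 + (½)*(-3/2)) - 281)*218 = ((-4 - ¾) - 281)*218 = (-19/4 - 281)*218 = -1143/4*218 = -124587/2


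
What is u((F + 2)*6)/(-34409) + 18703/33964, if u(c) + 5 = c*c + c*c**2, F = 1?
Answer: 434638963/1168667276 ≈ 0.37191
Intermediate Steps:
u(c) = -5 + c**2 + c**3 (u(c) = -5 + (c*c + c*c**2) = -5 + (c**2 + c**3) = -5 + c**2 + c**3)
u((F + 2)*6)/(-34409) + 18703/33964 = (-5 + ((1 + 2)*6)**2 + ((1 + 2)*6)**3)/(-34409) + 18703/33964 = (-5 + (3*6)**2 + (3*6)**3)*(-1/34409) + 18703*(1/33964) = (-5 + 18**2 + 18**3)*(-1/34409) + 18703/33964 = (-5 + 324 + 5832)*(-1/34409) + 18703/33964 = 6151*(-1/34409) + 18703/33964 = -6151/34409 + 18703/33964 = 434638963/1168667276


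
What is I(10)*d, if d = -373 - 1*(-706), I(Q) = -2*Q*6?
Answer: -39960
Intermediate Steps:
I(Q) = -12*Q
d = 333 (d = -373 + 706 = 333)
I(10)*d = -12*10*333 = -120*333 = -39960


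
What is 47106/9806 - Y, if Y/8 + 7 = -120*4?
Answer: 19125641/4903 ≈ 3900.8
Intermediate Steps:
Y = -3896 (Y = -56 + 8*(-120*4) = -56 + 8*(-480) = -56 - 3840 = -3896)
47106/9806 - Y = 47106/9806 - 1*(-3896) = 47106*(1/9806) + 3896 = 23553/4903 + 3896 = 19125641/4903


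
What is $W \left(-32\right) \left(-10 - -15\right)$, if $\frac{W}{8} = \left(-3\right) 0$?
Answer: $0$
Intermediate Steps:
$W = 0$ ($W = 8 \left(\left(-3\right) 0\right) = 8 \cdot 0 = 0$)
$W \left(-32\right) \left(-10 - -15\right) = 0 \left(-32\right) \left(-10 - -15\right) = 0 \left(-10 + 15\right) = 0 \cdot 5 = 0$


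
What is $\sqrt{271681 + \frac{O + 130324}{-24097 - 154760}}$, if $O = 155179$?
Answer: $\frac{\sqrt{965664108364522}}{59619} \approx 521.23$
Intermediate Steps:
$\sqrt{271681 + \frac{O + 130324}{-24097 - 154760}} = \sqrt{271681 + \frac{155179 + 130324}{-24097 - 154760}} = \sqrt{271681 + \frac{285503}{-178857}} = \sqrt{271681 + 285503 \left(- \frac{1}{178857}\right)} = \sqrt{271681 - \frac{285503}{178857}} = \sqrt{\frac{48591763114}{178857}} = \frac{\sqrt{965664108364522}}{59619}$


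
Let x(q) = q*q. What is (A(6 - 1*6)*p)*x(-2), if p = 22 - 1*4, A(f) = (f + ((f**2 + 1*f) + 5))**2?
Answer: 1800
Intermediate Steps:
x(q) = q**2
A(f) = (5 + f**2 + 2*f)**2 (A(f) = (f + ((f**2 + f) + 5))**2 = (f + ((f + f**2) + 5))**2 = (f + (5 + f + f**2))**2 = (5 + f**2 + 2*f)**2)
p = 18 (p = 22 - 4 = 18)
(A(6 - 1*6)*p)*x(-2) = ((5 + (6 - 1*6)**2 + 2*(6 - 1*6))**2*18)*(-2)**2 = ((5 + (6 - 6)**2 + 2*(6 - 6))**2*18)*4 = ((5 + 0**2 + 2*0)**2*18)*4 = ((5 + 0 + 0)**2*18)*4 = (5**2*18)*4 = (25*18)*4 = 450*4 = 1800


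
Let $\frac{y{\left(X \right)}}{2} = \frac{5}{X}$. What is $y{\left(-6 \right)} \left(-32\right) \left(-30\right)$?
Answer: $-1600$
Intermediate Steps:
$y{\left(X \right)} = \frac{10}{X}$ ($y{\left(X \right)} = 2 \frac{5}{X} = \frac{10}{X}$)
$y{\left(-6 \right)} \left(-32\right) \left(-30\right) = \frac{10}{-6} \left(-32\right) \left(-30\right) = 10 \left(- \frac{1}{6}\right) \left(-32\right) \left(-30\right) = \left(- \frac{5}{3}\right) \left(-32\right) \left(-30\right) = \frac{160}{3} \left(-30\right) = -1600$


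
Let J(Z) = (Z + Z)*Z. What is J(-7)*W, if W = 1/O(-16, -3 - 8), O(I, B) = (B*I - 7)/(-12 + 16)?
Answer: 392/169 ≈ 2.3195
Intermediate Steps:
O(I, B) = -7/4 + B*I/4 (O(I, B) = (-7 + B*I)/4 = (-7 + B*I)*(1/4) = -7/4 + B*I/4)
J(Z) = 2*Z**2 (J(Z) = (2*Z)*Z = 2*Z**2)
W = 4/169 (W = 1/(-7/4 + (1/4)*(-3 - 8)*(-16)) = 1/(-7/4 + (1/4)*(-11)*(-16)) = 1/(-7/4 + 44) = 1/(169/4) = 4/169 ≈ 0.023669)
J(-7)*W = (2*(-7)**2)*(4/169) = (2*49)*(4/169) = 98*(4/169) = 392/169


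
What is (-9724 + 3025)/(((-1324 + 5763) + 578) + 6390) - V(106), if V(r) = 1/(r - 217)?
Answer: -66562/115107 ≈ -0.57826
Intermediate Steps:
V(r) = 1/(-217 + r)
(-9724 + 3025)/(((-1324 + 5763) + 578) + 6390) - V(106) = (-9724 + 3025)/(((-1324 + 5763) + 578) + 6390) - 1/(-217 + 106) = -6699/((4439 + 578) + 6390) - 1/(-111) = -6699/(5017 + 6390) - 1*(-1/111) = -6699/11407 + 1/111 = -6699*1/11407 + 1/111 = -609/1037 + 1/111 = -66562/115107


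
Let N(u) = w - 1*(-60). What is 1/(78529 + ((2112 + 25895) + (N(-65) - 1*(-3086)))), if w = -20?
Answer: 1/109662 ≈ 9.1189e-6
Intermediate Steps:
N(u) = 40 (N(u) = -20 - 1*(-60) = -20 + 60 = 40)
1/(78529 + ((2112 + 25895) + (N(-65) - 1*(-3086)))) = 1/(78529 + ((2112 + 25895) + (40 - 1*(-3086)))) = 1/(78529 + (28007 + (40 + 3086))) = 1/(78529 + (28007 + 3126)) = 1/(78529 + 31133) = 1/109662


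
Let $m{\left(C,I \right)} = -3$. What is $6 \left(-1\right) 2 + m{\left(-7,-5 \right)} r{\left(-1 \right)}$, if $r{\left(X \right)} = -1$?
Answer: $-9$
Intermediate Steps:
$6 \left(-1\right) 2 + m{\left(-7,-5 \right)} r{\left(-1 \right)} = 6 \left(-1\right) 2 - -3 = \left(-6\right) 2 + 3 = -12 + 3 = -9$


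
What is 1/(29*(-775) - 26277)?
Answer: -1/48752 ≈ -2.0512e-5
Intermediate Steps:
1/(29*(-775) - 26277) = 1/(-22475 - 26277) = 1/(-48752) = -1/48752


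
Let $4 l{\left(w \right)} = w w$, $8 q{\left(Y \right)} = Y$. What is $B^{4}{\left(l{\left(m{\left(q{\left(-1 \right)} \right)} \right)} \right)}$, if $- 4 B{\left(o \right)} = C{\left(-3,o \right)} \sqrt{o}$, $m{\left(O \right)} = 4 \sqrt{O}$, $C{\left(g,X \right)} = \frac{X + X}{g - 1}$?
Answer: $\frac{1}{262144} \approx 3.8147 \cdot 10^{-6}$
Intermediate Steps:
$C{\left(g,X \right)} = \frac{2 X}{-1 + g}$
$q{\left(Y \right)} = \frac{Y}{8}$
$l{\left(w \right)} = \frac{w^{2}}{4}$ ($l{\left(w \right)} = \frac{w w}{4} = \frac{w^{2}}{4}$)
$B{\left(o \right)} = \frac{o^{\frac{3}{2}}}{8}$ ($B{\left(o \right)} = - \frac{\frac{2 o}{-1 - 3} \sqrt{o}}{4} = - \frac{\frac{2 o}{-4} \sqrt{o}}{4} = - \frac{2 o \left(- \frac{1}{4}\right) \sqrt{o}}{4} = - \frac{- \frac{o}{2} \sqrt{o}}{4} = - \frac{\left(- \frac{1}{2}\right) o^{\frac{3}{2}}}{4} = \frac{o^{\frac{3}{2}}}{8}$)
$B^{4}{\left(l{\left(m{\left(q{\left(-1 \right)} \right)} \right)} \right)} = \left(\frac{\left(\frac{\left(4 \sqrt{\frac{1}{8} \left(-1\right)}\right)^{2}}{4}\right)^{\frac{3}{2}}}{8}\right)^{4} = \left(\frac{\left(\frac{\left(4 \sqrt{- \frac{1}{8}}\right)^{2}}{4}\right)^{\frac{3}{2}}}{8}\right)^{4} = \left(\frac{\left(\frac{\left(4 \frac{i \sqrt{2}}{4}\right)^{2}}{4}\right)^{\frac{3}{2}}}{8}\right)^{4} = \left(\frac{\left(\frac{\left(i \sqrt{2}\right)^{2}}{4}\right)^{\frac{3}{2}}}{8}\right)^{4} = \left(\frac{\left(\frac{1}{4} \left(-2\right)\right)^{\frac{3}{2}}}{8}\right)^{4} = \left(\frac{\left(- \frac{1}{2}\right)^{\frac{3}{2}}}{8}\right)^{4} = \left(\frac{\left(- \frac{1}{4}\right) i \sqrt{2}}{8}\right)^{4} = \left(- \frac{i \sqrt{2}}{32}\right)^{4} = \frac{1}{262144}$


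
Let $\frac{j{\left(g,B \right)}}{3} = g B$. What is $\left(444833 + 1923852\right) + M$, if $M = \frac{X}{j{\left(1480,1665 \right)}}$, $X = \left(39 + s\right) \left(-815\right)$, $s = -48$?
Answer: $\frac{389127571963}{164280} \approx 2.3687 \cdot 10^{6}$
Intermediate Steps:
$j{\left(g,B \right)} = 3 B g$ ($j{\left(g,B \right)} = 3 g B = 3 B g$)
$X = 7335$ ($X = \left(39 - 48\right) \left(-815\right) = \left(-9\right) \left(-815\right) = 7335$)
$M = \frac{163}{164280}$ ($M = \frac{7335}{3 \cdot 1665 \cdot 1480} = \frac{7335}{7392600} = 7335 \cdot \frac{1}{7392600} = \frac{163}{164280} \approx 0.00099221$)
$\left(444833 + 1923852\right) + M = \left(444833 + 1923852\right) + \frac{163}{164280} = 2368685 + \frac{163}{164280} = \frac{389127571963}{164280}$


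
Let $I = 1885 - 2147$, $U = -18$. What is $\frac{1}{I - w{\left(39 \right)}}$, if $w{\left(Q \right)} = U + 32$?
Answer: $- \frac{1}{276} \approx -0.0036232$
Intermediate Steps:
$w{\left(Q \right)} = 14$ ($w{\left(Q \right)} = -18 + 32 = 14$)
$I = -262$
$\frac{1}{I - w{\left(39 \right)}} = \frac{1}{-262 - 14} = \frac{1}{-276} = - \frac{1}{276}$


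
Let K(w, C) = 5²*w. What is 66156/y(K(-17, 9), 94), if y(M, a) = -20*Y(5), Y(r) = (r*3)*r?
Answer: -5513/125 ≈ -44.104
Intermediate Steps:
Y(r) = 3*r² (Y(r) = (3*r)*r = 3*r²)
K(w, C) = 25*w
y(M, a) = -1500 (y(M, a) = -60*5² = -60*25 = -20*75 = -1500)
66156/y(K(-17, 9), 94) = 66156/(-1500) = 66156*(-1/1500) = -5513/125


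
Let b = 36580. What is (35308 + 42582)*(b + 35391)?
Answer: 5605821190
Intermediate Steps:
(35308 + 42582)*(b + 35391) = (35308 + 42582)*(36580 + 35391) = 77890*71971 = 5605821190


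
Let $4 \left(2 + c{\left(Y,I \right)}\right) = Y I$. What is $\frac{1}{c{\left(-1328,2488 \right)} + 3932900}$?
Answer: $\frac{1}{3106882} \approx 3.2187 \cdot 10^{-7}$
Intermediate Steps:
$c{\left(Y,I \right)} = -2 + \frac{I Y}{4}$ ($c{\left(Y,I \right)} = -2 + \frac{Y I}{4} = -2 + \frac{I Y}{4}$)
$\frac{1}{c{\left(-1328,2488 \right)} + 3932900} = \frac{1}{\left(-2 + \frac{1}{4} \cdot 2488 \left(-1328\right)\right) + 3932900} = \frac{1}{\left(-2 - 826016\right) + 3932900} = \frac{1}{-826018 + 3932900} = \frac{1}{3106882}$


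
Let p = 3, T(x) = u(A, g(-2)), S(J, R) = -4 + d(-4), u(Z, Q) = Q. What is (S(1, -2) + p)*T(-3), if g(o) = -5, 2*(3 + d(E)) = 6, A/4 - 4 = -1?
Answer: 5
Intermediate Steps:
A = 12 (A = 16 + 4*(-1) = 16 - 4 = 12)
d(E) = 0 (d(E) = -3 + (½)*6 = -3 + 3 = 0)
S(J, R) = -4 (S(J, R) = -4 + 0 = -4)
T(x) = -5
(S(1, -2) + p)*T(-3) = (-4 + 3)*(-5) = -1*(-5) = 5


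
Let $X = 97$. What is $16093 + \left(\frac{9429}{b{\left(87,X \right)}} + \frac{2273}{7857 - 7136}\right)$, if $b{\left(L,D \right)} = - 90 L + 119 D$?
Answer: $\frac{43097373747}{2677073} \approx 16099.0$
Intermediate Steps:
$16093 + \left(\frac{9429}{b{\left(87,X \right)}} + \frac{2273}{7857 - 7136}\right) = 16093 + \left(\frac{9429}{\left(-90\right) 87 + 119 \cdot 97} + \frac{2273}{7857 - 7136}\right) = 16093 + \left(\frac{9429}{-7830 + 11543} + \frac{2273}{721}\right) = 16093 + \left(\frac{9429}{3713} + 2273 \cdot \frac{1}{721}\right) = 16093 + \left(9429 \cdot \frac{1}{3713} + \frac{2273}{721}\right) = 16093 + \left(\frac{9429}{3713} + \frac{2273}{721}\right) = 16093 + \frac{15237958}{2677073} = \frac{43097373747}{2677073}$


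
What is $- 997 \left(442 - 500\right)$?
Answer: $57826$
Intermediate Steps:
$- 997 \left(442 - 500\right) = \left(-997\right) \left(-58\right) = 57826$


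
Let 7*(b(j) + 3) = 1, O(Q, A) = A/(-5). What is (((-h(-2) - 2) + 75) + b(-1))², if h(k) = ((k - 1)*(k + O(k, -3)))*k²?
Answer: 3485689/1225 ≈ 2845.5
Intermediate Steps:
O(Q, A) = -A/5 (O(Q, A) = A*(-⅕) = -A/5)
h(k) = k²*(-1 + k)*(⅗ + k) (h(k) = ((k - 1)*(k - ⅕*(-3)))*k² = ((-1 + k)*(k + ⅗))*k² = ((-1 + k)*(⅗ + k))*k² = k²*(-1 + k)*(⅗ + k))
b(j) = -20/7 (b(j) = -3 + (⅐)*1 = -3 + ⅐ = -20/7)
(((-h(-2) - 2) + 75) + b(-1))² = (((-(-2)²*(-3 - 2*(-2) + 5*(-2)²)/5 - 2) + 75) - 20/7)² = (((-4*(-3 + 4 + 5*4)/5 - 2) + 75) - 20/7)² = (((-4*(-3 + 4 + 20)/5 - 2) + 75) - 20/7)² = (((-4*21/5 - 2) + 75) - 20/7)² = (((-1*84/5 - 2) + 75) - 20/7)² = (((-84/5 - 2) + 75) - 20/7)² = ((-94/5 + 75) - 20/7)² = (281/5 - 20/7)² = (1867/35)² = 3485689/1225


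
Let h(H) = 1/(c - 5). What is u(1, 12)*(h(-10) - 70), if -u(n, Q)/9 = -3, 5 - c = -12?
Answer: -7551/4 ≈ -1887.8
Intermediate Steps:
c = 17 (c = 5 - 1*(-12) = 5 + 12 = 17)
u(n, Q) = 27 (u(n, Q) = -9*(-3) = 27)
h(H) = 1/12 (h(H) = 1/(17 - 5) = 1/12)
u(1, 12)*(h(-10) - 70) = 27*(1/12 - 70) = 27*(-839/12) = -7551/4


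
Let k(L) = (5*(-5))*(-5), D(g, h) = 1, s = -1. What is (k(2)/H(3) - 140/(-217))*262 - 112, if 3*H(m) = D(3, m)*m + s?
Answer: 1524643/31 ≈ 49182.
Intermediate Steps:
H(m) = -⅓ + m/3 (H(m) = (1*m - 1)/3 = (m - 1)/3 = (-1 + m)/3 = -⅓ + m/3)
k(L) = 125 (k(L) = -25*(-5) = 125)
(k(2)/H(3) - 140/(-217))*262 - 112 = (125/(-⅓ + (⅓)*3) - 140/(-217))*262 - 112 = (125/(-⅓ + 1) - 140*(-1/217))*262 - 112 = (125/(⅔) + 20/31)*262 - 112 = (125*(3/2) + 20/31)*262 - 112 = (375/2 + 20/31)*262 - 112 = (11665/62)*262 - 112 = 1528115/31 - 112 = 1524643/31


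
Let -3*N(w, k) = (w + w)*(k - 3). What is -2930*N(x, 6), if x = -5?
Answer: -29300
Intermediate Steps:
N(w, k) = -2*w*(-3 + k)/3 (N(w, k) = -(w + w)*(k - 3)/3 = -2*w*(-3 + k)/3)
-2930*N(x, 6) = -5860*(-5)*(3 - 1*6)/3 = -5860*(-5)*(3 - 6)/3 = -5860*(-5)*(-3)/3 = -2930*10 = -29300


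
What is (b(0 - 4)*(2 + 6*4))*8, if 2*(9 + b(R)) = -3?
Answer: -2184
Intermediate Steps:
b(R) = -21/2 (b(R) = -9 + (½)*(-3) = -9 - 3/2 = -21/2)
(b(0 - 4)*(2 + 6*4))*8 = -21*(2 + 6*4)/2*8 = -21*(2 + 24)/2*8 = -21/2*26*8 = -273*8 = -2184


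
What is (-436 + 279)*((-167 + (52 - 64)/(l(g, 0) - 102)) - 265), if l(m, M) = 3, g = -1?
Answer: 2237564/33 ≈ 67805.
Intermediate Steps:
(-436 + 279)*((-167 + (52 - 64)/(l(g, 0) - 102)) - 265) = (-436 + 279)*((-167 + (52 - 64)/(3 - 102)) - 265) = -157*((-167 - 12/(-99)) - 265) = -157*((-167 - 12*(-1/99)) - 265) = -157*((-167 + 4/33) - 265) = -157*(-5507/33 - 265) = -157*(-14252/33) = 2237564/33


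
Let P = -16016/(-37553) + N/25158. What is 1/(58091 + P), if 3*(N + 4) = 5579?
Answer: 2834275122/164647293961237 ≈ 1.7214e-5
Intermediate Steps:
N = 5567/3 (N = -4 + (⅓)*5579 = -4 + 5579/3 = 5567/3 ≈ 1855.7)
P = 1417849135/2834275122 (P = -16016/(-37553) + (5567/3)/25158 = -16016*(-1/37553) + (5567/3)*(1/25158) = 16016/37553 + 5567/75474 = 1417849135/2834275122 ≈ 0.50025)
1/(58091 + P) = 1/(58091 + 1417849135/2834275122) = 1/(164647293961237/2834275122) = 2834275122/164647293961237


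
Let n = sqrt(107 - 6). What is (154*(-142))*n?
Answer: -21868*sqrt(101) ≈ -2.1977e+5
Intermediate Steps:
n = sqrt(101) ≈ 10.050
(154*(-142))*n = (154*(-142))*sqrt(101) = -21868*sqrt(101)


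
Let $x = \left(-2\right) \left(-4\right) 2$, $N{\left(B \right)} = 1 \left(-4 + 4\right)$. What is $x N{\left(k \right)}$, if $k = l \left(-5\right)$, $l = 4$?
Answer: $0$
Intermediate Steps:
$k = -20$ ($k = 4 \left(-5\right) = -20$)
$N{\left(B \right)} = 0$ ($N{\left(B \right)} = 1 \cdot 0 = 0$)
$x = 16$ ($x = 8 \cdot 2 = 16$)
$x N{\left(k \right)} = 16 \cdot 0 = 0$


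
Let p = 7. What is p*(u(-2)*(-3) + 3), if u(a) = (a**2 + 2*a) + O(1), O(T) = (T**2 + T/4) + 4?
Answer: -357/4 ≈ -89.250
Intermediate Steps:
O(T) = 4 + T**2 + T/4 (O(T) = (T**2 + T/4) + 4 = 4 + T**2 + T/4)
u(a) = 21/4 + a**2 + 2*a (u(a) = (a**2 + 2*a) + (4 + 1**2 + (1/4)*1) = (a**2 + 2*a) + (4 + 1 + 1/4) = (a**2 + 2*a) + 21/4 = 21/4 + a**2 + 2*a)
p*(u(-2)*(-3) + 3) = 7*((21/4 + (-2)**2 + 2*(-2))*(-3) + 3) = 7*((21/4 + 4 - 4)*(-3) + 3) = 7*((21/4)*(-3) + 3) = 7*(-63/4 + 3) = 7*(-51/4) = -357/4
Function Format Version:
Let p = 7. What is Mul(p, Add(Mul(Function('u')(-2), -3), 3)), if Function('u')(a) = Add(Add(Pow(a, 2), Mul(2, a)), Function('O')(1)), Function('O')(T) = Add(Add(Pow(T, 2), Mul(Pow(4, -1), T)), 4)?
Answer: Rational(-357, 4) ≈ -89.250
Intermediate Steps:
Function('O')(T) = Add(4, Pow(T, 2), Mul(Rational(1, 4), T)) (Function('O')(T) = Add(Add(Pow(T, 2), Mul(Rational(1, 4), T)), 4) = Add(4, Pow(T, 2), Mul(Rational(1, 4), T)))
Function('u')(a) = Add(Rational(21, 4), Pow(a, 2), Mul(2, a)) (Function('u')(a) = Add(Add(Pow(a, 2), Mul(2, a)), Add(4, Pow(1, 2), Mul(Rational(1, 4), 1))) = Add(Add(Pow(a, 2), Mul(2, a)), Add(4, 1, Rational(1, 4))) = Add(Add(Pow(a, 2), Mul(2, a)), Rational(21, 4)) = Add(Rational(21, 4), Pow(a, 2), Mul(2, a)))
Mul(p, Add(Mul(Function('u')(-2), -3), 3)) = Mul(7, Add(Mul(Add(Rational(21, 4), Pow(-2, 2), Mul(2, -2)), -3), 3)) = Mul(7, Add(Mul(Add(Rational(21, 4), 4, -4), -3), 3)) = Mul(7, Add(Mul(Rational(21, 4), -3), 3)) = Mul(7, Add(Rational(-63, 4), 3)) = Mul(7, Rational(-51, 4)) = Rational(-357, 4)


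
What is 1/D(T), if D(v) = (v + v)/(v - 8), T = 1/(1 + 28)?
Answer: -231/2 ≈ -115.50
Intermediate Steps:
T = 1/29 ≈ 0.034483
D(v) = 2*v/(-8 + v) (D(v) = (2*v)/(-8 + v) = 2*v/(-8 + v))
1/D(T) = 1/(2*(1/29)/(-8 + 1/29)) = 1/(2*(1/29)/(-231/29)) = 1/(2*(1/29)*(-29/231)) = 1/(-2/231) = -231/2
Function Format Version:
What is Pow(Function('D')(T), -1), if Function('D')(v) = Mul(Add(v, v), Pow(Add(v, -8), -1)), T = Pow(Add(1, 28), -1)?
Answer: Rational(-231, 2) ≈ -115.50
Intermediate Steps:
T = Rational(1, 29) (T = Pow(29, -1) = Rational(1, 29) ≈ 0.034483)
Function('D')(v) = Mul(2, v, Pow(Add(-8, v), -1)) (Function('D')(v) = Mul(Mul(2, v), Pow(Add(-8, v), -1)) = Mul(2, v, Pow(Add(-8, v), -1)))
Pow(Function('D')(T), -1) = Pow(Mul(2, Rational(1, 29), Pow(Add(-8, Rational(1, 29)), -1)), -1) = Pow(Mul(2, Rational(1, 29), Pow(Rational(-231, 29), -1)), -1) = Pow(Mul(2, Rational(1, 29), Rational(-29, 231)), -1) = Pow(Rational(-2, 231), -1) = Rational(-231, 2)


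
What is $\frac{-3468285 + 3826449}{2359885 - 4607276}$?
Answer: $- \frac{358164}{2247391} \approx -0.15937$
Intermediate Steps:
$\frac{-3468285 + 3826449}{2359885 - 4607276} = \frac{358164}{-2247391} = 358164 \left(- \frac{1}{2247391}\right) = - \frac{358164}{2247391}$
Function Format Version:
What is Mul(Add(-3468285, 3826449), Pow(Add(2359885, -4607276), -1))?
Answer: Rational(-358164, 2247391) ≈ -0.15937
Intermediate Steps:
Mul(Add(-3468285, 3826449), Pow(Add(2359885, -4607276), -1)) = Mul(358164, Pow(-2247391, -1)) = Mul(358164, Rational(-1, 2247391)) = Rational(-358164, 2247391)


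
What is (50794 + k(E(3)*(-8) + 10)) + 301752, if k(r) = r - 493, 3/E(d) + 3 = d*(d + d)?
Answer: 1760307/5 ≈ 3.5206e+5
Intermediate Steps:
E(d) = 3/(-3 + 2*d**2) (E(d) = 3/(-3 + d*(d + d)) = 3/(-3 + d*(2*d)) = 3/(-3 + 2*d**2))
k(r) = -493 + r
(50794 + k(E(3)*(-8) + 10)) + 301752 = (50794 + (-493 + ((3/(-3 + 2*3**2))*(-8) + 10))) + 301752 = (50794 + (-493 + ((3/(-3 + 2*9))*(-8) + 10))) + 301752 = (50794 + (-493 + ((3/(-3 + 18))*(-8) + 10))) + 301752 = (50794 + (-493 + ((3/15)*(-8) + 10))) + 301752 = (50794 + (-493 + ((3*(1/15))*(-8) + 10))) + 301752 = (50794 + (-493 + ((1/5)*(-8) + 10))) + 301752 = (50794 + (-493 + (-8/5 + 10))) + 301752 = (50794 + (-493 + 42/5)) + 301752 = (50794 - 2423/5) + 301752 = 251547/5 + 301752 = 1760307/5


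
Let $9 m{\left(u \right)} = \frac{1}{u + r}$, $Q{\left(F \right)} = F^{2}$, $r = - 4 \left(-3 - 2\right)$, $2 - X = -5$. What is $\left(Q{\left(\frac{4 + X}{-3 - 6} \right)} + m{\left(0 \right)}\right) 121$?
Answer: $\frac{293909}{1620} \approx 181.43$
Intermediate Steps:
$X = 7$ ($X = 2 - -5 = 2 + 5 = 7$)
$r = 20$ ($r = \left(-4\right) \left(-5\right) = 20$)
$m{\left(u \right)} = \frac{1}{9 \left(20 + u\right)}$ ($m{\left(u \right)} = \frac{1}{9 \left(u + 20\right)} = \frac{1}{9 \left(20 + u\right)}$)
$\left(Q{\left(\frac{4 + X}{-3 - 6} \right)} + m{\left(0 \right)}\right) 121 = \left(\left(\frac{4 + 7}{-3 - 6}\right)^{2} + \frac{1}{9 \left(20 + 0\right)}\right) 121 = \left(\left(\frac{11}{-9}\right)^{2} + \frac{1}{9 \cdot 20}\right) 121 = \left(\left(11 \left(- \frac{1}{9}\right)\right)^{2} + \frac{1}{9} \cdot \frac{1}{20}\right) 121 = \left(\left(- \frac{11}{9}\right)^{2} + \frac{1}{180}\right) 121 = \left(\frac{121}{81} + \frac{1}{180}\right) 121 = \frac{2429}{1620} \cdot 121 = \frac{293909}{1620}$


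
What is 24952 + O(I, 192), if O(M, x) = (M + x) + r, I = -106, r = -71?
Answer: 24967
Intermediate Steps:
O(M, x) = -71 + M + x (O(M, x) = (M + x) - 71 = -71 + M + x)
24952 + O(I, 192) = 24952 + (-71 - 106 + 192) = 24952 + 15 = 24967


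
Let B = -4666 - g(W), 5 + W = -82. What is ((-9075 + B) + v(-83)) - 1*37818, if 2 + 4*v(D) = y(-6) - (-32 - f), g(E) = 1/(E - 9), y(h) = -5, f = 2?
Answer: -4949015/96 ≈ -51552.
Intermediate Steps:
W = -87 (W = -5 - 82 = -87)
g(E) = 1/(-9 + E)
B = -447935/96 (B = -4666 - 1/(-9 - 87) = -4666 - 1/(-96) = -4666 - 1*(-1/96) = -4666 + 1/96 = -447935/96 ≈ -4666.0)
v(D) = 27/4 (v(D) = -1/2 + (-5 - (-32 - 1*2))/4 = -1/2 + (-5 - (-32 - 2))/4 = -1/2 + (-5 - 1*(-34))/4 = -1/2 + (-5 + 34)/4 = -1/2 + (1/4)*29 = -1/2 + 29/4 = 27/4)
((-9075 + B) + v(-83)) - 1*37818 = ((-9075 - 447935/96) + 27/4) - 1*37818 = (-1319135/96 + 27/4) - 37818 = -1318487/96 - 37818 = -4949015/96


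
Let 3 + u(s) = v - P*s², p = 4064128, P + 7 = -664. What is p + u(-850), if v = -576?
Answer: 488861049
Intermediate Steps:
P = -671 (P = -7 - 664 = -671)
u(s) = -579 + 671*s² (u(s) = -3 + (-576 - (-671)*s²) = -3 + (-576 + 671*s²) = -579 + 671*s²)
p + u(-850) = 4064128 + (-579 + 671*(-850)²) = 4064128 + (-579 + 671*722500) = 4064128 + (-579 + 484797500) = 4064128 + 484796921 = 488861049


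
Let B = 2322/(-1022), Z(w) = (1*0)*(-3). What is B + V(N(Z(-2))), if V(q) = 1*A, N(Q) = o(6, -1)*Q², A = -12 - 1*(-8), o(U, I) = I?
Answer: -3205/511 ≈ -6.2720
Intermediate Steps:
Z(w) = 0 (Z(w) = 0*(-3) = 0)
A = -4 (A = -12 + 8 = -4)
N(Q) = -Q²
V(q) = -4 (V(q) = 1*(-4) = -4)
B = -1161/511 (B = 2322*(-1/1022) = -1161/511 ≈ -2.2720)
B + V(N(Z(-2))) = -1161/511 - 4 = -3205/511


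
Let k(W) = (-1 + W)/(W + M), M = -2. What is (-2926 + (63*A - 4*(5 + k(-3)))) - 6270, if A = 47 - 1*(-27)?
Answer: -22786/5 ≈ -4557.2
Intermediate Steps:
k(W) = (-1 + W)/(-2 + W) (k(W) = (-1 + W)/(W - 2) = (-1 + W)/(-2 + W))
A = 74 (A = 47 + 27 = 74)
(-2926 + (63*A - 4*(5 + k(-3)))) - 6270 = (-2926 + (63*74 - 4*(5 + (-1 - 3)/(-2 - 3)))) - 6270 = (-2926 + (4662 - 4*(5 - 4/(-5)))) - 6270 = (-2926 + (4662 - 4*(5 - ⅕*(-4)))) - 6270 = (-2926 + (4662 - 4*(5 + ⅘))) - 6270 = (-2926 + (4662 - 4*29/5)) - 6270 = (-2926 + (4662 - 116/5)) - 6270 = (-2926 + 23194/5) - 6270 = 8564/5 - 6270 = -22786/5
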